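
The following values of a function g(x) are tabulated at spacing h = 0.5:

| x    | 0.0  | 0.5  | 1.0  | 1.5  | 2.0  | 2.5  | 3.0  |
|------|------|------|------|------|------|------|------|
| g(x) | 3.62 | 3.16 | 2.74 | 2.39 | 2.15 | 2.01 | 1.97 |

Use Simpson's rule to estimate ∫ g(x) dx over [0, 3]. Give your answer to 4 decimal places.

7.6017

h = 0.5, n = 6.
(h/3)·[y₀ + 4y₁ + 2y₂ + 4y₃ + 2y₄ + 4y₅ + y₆] = 0.166667·(45.61) = 7.6017.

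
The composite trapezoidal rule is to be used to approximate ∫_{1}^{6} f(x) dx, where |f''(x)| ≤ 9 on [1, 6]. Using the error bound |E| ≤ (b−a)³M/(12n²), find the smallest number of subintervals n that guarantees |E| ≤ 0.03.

56

Need 1125/(12n²) ≤ 0.03.
n² ≥ 1125/(12·0.03) = 3125 ⇒ n ≥ 55.9017, so the smallest n is 56.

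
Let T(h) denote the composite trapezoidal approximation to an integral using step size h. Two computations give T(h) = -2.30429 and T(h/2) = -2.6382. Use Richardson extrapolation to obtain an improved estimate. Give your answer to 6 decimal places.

-2.749503

R = (4·T(h/2) − T(h)) / 3 = (4·(-2.6382) − (-2.30429))/3 = (-8.24851)/3 = -2.749503.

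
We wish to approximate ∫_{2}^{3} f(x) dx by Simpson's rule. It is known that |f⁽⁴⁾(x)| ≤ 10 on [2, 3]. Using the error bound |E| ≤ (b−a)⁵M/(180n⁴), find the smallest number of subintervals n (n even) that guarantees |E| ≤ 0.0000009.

16

Need 10/(180n⁴) ≤ 0.0000009.
n⁴ ≥ 10/(180·0.0000009) = 61728.4 ⇒ n ≥ 15.7624, so the smallest even n is 16. (n must be even for Simpson's rule.)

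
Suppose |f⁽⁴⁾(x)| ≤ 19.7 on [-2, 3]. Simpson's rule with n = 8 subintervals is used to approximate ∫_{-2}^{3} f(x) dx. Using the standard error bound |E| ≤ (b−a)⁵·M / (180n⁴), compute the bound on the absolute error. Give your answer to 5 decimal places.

0.08350

|E| ≤ (5)⁵·19.7 / (180·8⁴) = 61562.5/737280 = 0.08350.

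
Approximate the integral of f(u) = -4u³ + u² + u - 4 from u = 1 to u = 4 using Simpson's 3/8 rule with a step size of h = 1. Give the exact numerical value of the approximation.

h = (4 − 1)/3 = 1.
Nodes u₀,…,u₃ = 1, 2, 3, 4.
f(u) = -4u³ + u² + u - 4: f₀=-6, f₁=-30, f₂=-100, f₃=-240.
(3h/8)·[f₀ + 3f₁ + 3f₂ + f₃] = 0.375·(-636) = -238.5.

-238.5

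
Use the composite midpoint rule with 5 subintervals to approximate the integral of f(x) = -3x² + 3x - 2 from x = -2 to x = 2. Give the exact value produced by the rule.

-23.36

h = (2 − (-2))/5 = 0.8.
Midpoints m₁,…,m₅ = -1.6, -0.8, 0, 0.8, 1.6.
f(m₁)=-14.48, f(m₂)=-6.32, f(m₃)=-2, f(m₄)=-1.52, f(m₅)=-4.88.
h·[f(m₁) + f(m₂) + f(m₃) + f(m₄) + f(m₅)] = 0.8·(-29.2) = -23.36.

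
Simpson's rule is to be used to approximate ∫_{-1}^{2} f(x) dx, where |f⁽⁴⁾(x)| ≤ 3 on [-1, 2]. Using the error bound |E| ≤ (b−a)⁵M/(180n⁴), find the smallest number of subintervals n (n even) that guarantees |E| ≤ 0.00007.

Need 729/(180n⁴) ≤ 0.00007.
n⁴ ≥ 729/(180·0.00007) = 57857.1 ⇒ n ≥ 15.5092, so the smallest even n is 16. (n must be even for Simpson's rule.)

16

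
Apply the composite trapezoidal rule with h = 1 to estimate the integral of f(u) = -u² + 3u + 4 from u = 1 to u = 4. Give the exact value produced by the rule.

13

h = (4 − 1)/3 = 1.
Nodes u₀,…,u₃ = 1, 2, 3, 4.
f(u) = -u² + 3u + 4: f₀=6, f₁=6, f₂=4, f₃=0.
(h/2)·[f₀ + 2f₁ + 2f₂ + f₃] = 0.5·(26) = 13.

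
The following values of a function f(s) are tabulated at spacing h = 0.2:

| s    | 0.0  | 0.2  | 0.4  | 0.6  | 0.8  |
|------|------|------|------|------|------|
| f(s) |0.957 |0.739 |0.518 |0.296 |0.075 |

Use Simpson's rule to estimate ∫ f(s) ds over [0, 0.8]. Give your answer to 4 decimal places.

0.4139

h = 0.2, n = 4.
(h/3)·[y₀ + 4y₁ + 2y₂ + 4y₃ + y₄] = 0.066667·(6.208) = 0.4139.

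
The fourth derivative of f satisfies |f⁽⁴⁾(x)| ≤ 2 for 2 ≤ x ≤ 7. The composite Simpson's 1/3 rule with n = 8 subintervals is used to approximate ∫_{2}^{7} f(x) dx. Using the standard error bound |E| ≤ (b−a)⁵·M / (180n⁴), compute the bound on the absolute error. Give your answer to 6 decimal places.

|E| ≤ (5)⁵·2 / (180·8⁴) = 6250/737280 = 0.008477.

0.008477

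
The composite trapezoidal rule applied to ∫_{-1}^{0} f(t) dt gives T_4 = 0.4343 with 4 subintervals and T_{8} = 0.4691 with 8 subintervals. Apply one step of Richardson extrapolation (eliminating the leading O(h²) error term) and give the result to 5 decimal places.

0.48070

R = (4·T_{8} − T_4) / 3 = (4·0.4691 − 0.4343)/3 = (1.4421)/3 = 0.48070.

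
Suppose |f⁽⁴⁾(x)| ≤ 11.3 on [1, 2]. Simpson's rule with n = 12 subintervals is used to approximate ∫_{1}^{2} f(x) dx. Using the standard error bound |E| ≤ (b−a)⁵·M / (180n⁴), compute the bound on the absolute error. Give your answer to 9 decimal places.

0.000003027

|E| ≤ (1)⁵·11.3 / (180·12⁴) = 11.3/3732480 = 0.000003027.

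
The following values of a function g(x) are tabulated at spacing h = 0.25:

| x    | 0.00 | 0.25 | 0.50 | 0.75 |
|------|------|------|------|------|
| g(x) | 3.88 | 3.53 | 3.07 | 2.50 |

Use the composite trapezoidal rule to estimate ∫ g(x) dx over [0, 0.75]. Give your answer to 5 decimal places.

2.44750

h = 0.25, n = 3.
(h/2)·[y₀ + 2y₁ + 2y₂ + y₃] = 0.125·(19.58) = 2.44750.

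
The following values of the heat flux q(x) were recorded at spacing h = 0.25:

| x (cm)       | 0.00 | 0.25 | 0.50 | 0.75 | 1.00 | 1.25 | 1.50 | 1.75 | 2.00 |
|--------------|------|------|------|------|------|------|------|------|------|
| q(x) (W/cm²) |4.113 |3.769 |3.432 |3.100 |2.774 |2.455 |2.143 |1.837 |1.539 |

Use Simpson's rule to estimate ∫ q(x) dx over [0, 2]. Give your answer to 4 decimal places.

h = 0.25, n = 8.
(h/3)·[y₀ + 4y₁ + 2y₂ + 4y₃ + 2y₄ + 4y₅ + 2y₆ + 4y₇ + y₈] = 0.083333·(66.994) = 5.5828.

5.5828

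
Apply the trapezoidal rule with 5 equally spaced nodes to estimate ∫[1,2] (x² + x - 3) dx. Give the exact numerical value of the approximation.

h = (2 − 1)/4 = 0.25.
Nodes x₀,…,x₄ = 1, 1.25, 1.5, 1.75, 2.
f(x) = x² + x - 3: f₀=-1, f₁=-0.1875, f₂=0.75, f₃=1.8125, f₄=3.
(h/2)·[f₀ + 2f₁ + 2f₂ + 2f₃ + f₄] = 0.125·(6.75) = 0.84375.

0.84375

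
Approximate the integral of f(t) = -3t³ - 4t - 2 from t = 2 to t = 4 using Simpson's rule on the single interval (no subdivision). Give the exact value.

S = (b−a)/6 · [f(2) + 4f(3) + f(4)] = 0.333333·[(-34) + 4·(-95) + (-210)] = -208.

-208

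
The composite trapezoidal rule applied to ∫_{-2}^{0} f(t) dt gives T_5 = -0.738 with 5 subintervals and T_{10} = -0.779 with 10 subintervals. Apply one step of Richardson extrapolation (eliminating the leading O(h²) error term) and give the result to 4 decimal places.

-0.7927

R = (4·T_{10} − T_5) / 3 = (4·(-0.779) − (-0.738))/3 = (-2.378)/3 = -0.7927.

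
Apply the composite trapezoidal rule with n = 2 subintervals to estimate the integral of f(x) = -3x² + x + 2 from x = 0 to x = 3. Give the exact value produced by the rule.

h = (3 − 0)/2 = 1.5.
Nodes x₀,…,x₂ = 0, 1.5, 3.
f(x) = -3x² + x + 2: f₀=2, f₁=-3.25, f₂=-22.
(h/2)·[f₀ + 2f₁ + f₂] = 0.75·(-26.5) = -19.875.

-19.875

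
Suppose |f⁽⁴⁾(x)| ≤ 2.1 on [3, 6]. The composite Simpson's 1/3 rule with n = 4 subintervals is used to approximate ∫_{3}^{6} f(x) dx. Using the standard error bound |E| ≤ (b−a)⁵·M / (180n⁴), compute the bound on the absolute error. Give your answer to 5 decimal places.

|E| ≤ (3)⁵·2.1 / (180·4⁴) = 510.3/46080 = 0.01107.

0.01107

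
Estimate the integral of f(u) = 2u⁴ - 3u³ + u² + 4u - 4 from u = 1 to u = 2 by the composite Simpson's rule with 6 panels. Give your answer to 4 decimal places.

h = (2 − 1)/6 = 0.166667.
Nodes u₀,…,u₆ = 1, 1.166667, 1.333333, 1.5, 1.666667, 1.833333, 2.
f(u) = 2u⁴ - 3u³ + u² + 4u - 4: f₀=0, f₁=0.969136, f₂=2.320988, f₃=4.25, f₄=6.987654, f₅=10.802469, f₆=16.
(h/3)·[f₀ + 4f₁ + 2f₂ + 4f₃ + 2f₄ + 4f₅ + f₆] = 0.055556·(98.703704) = 5.4835.

5.4835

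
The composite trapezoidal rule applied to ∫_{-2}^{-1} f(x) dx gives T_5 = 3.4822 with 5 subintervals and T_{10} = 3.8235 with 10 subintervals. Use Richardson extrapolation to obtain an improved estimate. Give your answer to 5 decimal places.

R = (4·T_{10} − T_5) / 3 = (4·3.8235 − 3.4822)/3 = (11.8118)/3 = 3.93727.

3.93727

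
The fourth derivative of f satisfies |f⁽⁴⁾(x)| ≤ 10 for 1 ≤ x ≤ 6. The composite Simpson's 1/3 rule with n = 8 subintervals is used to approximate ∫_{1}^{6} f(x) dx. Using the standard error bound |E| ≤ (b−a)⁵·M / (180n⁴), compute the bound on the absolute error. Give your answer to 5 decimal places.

0.04239

|E| ≤ (5)⁵·10 / (180·8⁴) = 31250/737280 = 0.04239.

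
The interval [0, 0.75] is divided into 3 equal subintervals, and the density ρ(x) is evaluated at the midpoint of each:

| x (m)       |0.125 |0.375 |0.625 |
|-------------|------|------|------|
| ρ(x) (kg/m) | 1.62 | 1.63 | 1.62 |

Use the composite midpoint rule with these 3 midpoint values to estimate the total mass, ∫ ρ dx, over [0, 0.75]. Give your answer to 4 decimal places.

1.2175

h = 0.25, n = 3.
h·[y(m₁) + y(m₂) + y(m₃)] = 0.25·(4.87) = 1.2175.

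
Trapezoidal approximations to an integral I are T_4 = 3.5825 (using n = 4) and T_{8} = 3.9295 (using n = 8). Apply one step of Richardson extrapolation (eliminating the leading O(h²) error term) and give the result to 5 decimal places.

4.04517

R = (4·T_{8} − T_4) / 3 = (4·3.9295 − 3.5825)/3 = (12.1355)/3 = 4.04517.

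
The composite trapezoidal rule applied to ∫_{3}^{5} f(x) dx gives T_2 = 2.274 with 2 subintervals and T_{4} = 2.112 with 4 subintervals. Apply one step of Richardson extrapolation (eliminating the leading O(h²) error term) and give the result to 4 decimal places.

R = (4·T_{4} − T_2) / 3 = (4·2.112 − 2.274)/3 = (6.174)/3 = 2.0580.

2.0580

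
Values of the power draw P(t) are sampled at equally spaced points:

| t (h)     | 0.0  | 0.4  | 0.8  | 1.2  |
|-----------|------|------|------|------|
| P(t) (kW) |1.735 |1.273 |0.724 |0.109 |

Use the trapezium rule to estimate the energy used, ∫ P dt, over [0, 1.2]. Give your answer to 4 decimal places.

1.1676

h = 0.4, n = 3.
(h/2)·[y₀ + 2y₁ + 2y₂ + y₃] = 0.2·(5.838) = 1.1676.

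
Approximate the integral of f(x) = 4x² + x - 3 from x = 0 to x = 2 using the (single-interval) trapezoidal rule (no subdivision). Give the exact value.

12

T = (b−a)/2 · [f(0) + f(2)] = 1·[(-3) + 15] = 12.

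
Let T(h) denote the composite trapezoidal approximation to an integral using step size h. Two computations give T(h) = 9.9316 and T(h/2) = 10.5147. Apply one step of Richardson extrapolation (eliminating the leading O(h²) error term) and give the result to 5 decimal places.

10.70907

R = (4·T(h/2) − T(h)) / 3 = (4·10.5147 − 9.9316)/3 = (32.1272)/3 = 10.70907.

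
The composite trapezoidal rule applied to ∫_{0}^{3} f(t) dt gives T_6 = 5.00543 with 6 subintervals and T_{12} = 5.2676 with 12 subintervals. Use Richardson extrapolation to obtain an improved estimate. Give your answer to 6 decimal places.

R = (4·T_{12} − T_6) / 3 = (4·5.2676 − 5.00543)/3 = (16.06497)/3 = 5.354990.

5.354990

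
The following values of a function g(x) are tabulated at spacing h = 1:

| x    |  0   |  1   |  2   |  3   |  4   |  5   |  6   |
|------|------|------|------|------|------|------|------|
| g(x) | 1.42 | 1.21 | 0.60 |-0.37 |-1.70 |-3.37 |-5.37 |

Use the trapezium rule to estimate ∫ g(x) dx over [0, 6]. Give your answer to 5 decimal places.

-5.60500

h = 1, n = 6.
(h/2)·[y₀ + 2y₁ + 2y₂ + 2y₃ + 2y₄ + 2y₅ + y₆] = 0.5·(-11.21) = -5.60500.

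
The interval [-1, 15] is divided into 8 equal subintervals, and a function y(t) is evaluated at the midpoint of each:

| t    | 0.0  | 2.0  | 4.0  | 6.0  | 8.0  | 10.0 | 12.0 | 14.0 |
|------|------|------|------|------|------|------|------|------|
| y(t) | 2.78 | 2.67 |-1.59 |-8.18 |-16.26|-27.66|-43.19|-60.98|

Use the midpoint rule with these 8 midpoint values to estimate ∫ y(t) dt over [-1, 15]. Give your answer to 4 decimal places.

-304.8200

h = 2, n = 8.
h·[y(m₁) + y(m₂) + y(m₃) + y(m₄) + y(m₅) + y(m₆) + y(m₇) + y(m₈)] = 2·(-152.41) = -304.8200.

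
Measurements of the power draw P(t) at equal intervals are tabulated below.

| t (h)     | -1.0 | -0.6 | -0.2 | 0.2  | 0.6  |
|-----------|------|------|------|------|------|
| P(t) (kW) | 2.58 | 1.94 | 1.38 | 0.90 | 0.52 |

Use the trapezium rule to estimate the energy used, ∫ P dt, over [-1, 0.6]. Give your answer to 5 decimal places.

2.30800

h = 0.4, n = 4.
(h/2)·[y₀ + 2y₁ + 2y₂ + 2y₃ + y₄] = 0.2·(11.54) = 2.30800.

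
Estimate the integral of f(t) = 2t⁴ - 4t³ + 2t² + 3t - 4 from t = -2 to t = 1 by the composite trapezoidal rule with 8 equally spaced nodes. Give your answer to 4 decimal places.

h = (1 − (-2))/7 = 0.428571.
Nodes t₀,…,t₇ = -2, -1.571429, -1.142857, -0.714286, -0.285714, 0.142857, 0.571429, 1.
f(t) = 2t⁴ - 4t³ + 2t² + 3t - 4: f₀=62, f₁=23.942107, f₂=4.566431, f₃=-3.144107, f₄=-4.587255, f₅=-3.541441, f₆=-2.165764, f₇=-1.
(h/2)·[f₀ + 2f₁ + 2f₂ + 2f₃ + 2f₄ + 2f₅ + 2f₆ + f₇] = 0.214286·(91.139942) = 19.5300.

19.5300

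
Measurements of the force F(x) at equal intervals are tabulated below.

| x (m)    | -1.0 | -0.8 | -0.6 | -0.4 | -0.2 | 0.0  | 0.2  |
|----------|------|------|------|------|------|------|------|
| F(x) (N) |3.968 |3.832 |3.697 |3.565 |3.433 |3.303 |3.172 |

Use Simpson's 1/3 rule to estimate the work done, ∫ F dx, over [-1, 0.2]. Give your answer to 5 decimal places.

h = 0.2, n = 6.
(h/3)·[y₀ + 4y₁ + 2y₂ + 4y₃ + 2y₄ + 4y₅ + y₆] = 0.066667·(64.200) = 4.28000.

4.28000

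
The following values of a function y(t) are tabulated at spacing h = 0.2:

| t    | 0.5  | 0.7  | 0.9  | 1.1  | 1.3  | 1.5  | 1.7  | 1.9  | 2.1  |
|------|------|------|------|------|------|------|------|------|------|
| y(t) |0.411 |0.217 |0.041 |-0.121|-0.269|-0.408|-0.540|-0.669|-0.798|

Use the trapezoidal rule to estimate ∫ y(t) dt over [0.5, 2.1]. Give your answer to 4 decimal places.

h = 0.2, n = 8.
(h/2)·[y₀ + 2y₁ + 2y₂ + 2y₃ + 2y₄ + 2y₅ + 2y₆ + 2y₇ + y₈] = 0.1·(-3.885) = -0.3885.

-0.3885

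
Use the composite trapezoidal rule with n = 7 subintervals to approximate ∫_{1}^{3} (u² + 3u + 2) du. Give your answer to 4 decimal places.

h = (3 − 1)/7 = 0.285714.
Nodes u₀,…,u₇ = 1, 1.285714, 1.571429, 1.857143, 2.142857, 2.428571, 2.714286, 3.
f(u) = u² + 3u + 2: f₀=6, f₁=7.510204, f₂=9.183673, f₃=11.020408, f₄=13.020408, f₅=15.183673, f₆=17.510204, f₇=20.
(h/2)·[f₀ + 2f₁ + 2f₂ + 2f₃ + 2f₄ + 2f₅ + 2f₆ + f₇] = 0.142857·(172.857143) = 24.6939.

24.6939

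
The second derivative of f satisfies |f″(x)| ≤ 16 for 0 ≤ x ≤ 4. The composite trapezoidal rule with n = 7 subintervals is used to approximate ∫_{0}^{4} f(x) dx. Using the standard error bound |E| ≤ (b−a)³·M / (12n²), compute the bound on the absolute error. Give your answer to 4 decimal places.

|E| ≤ (4)³·16 / (12·7²) = 1024/588 = 1.7415.

1.7415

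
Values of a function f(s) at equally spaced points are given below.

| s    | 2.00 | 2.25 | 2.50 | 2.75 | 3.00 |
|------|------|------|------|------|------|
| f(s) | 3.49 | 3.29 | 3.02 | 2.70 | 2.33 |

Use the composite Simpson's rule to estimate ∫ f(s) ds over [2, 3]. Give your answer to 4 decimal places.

2.9850

h = 0.25, n = 4.
(h/3)·[y₀ + 4y₁ + 2y₂ + 4y₃ + y₄] = 0.083333·(35.82) = 2.9850.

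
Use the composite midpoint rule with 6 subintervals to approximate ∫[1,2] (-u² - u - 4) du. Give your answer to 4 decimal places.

h = (2 − 1)/6 = 0.166667.
Midpoints m₁,…,m₆ = 1.083333, 1.25, 1.416667, 1.583333, 1.75, 1.916667.
f(m₁)=-6.256944, f(m₂)=-6.8125, f(m₃)=-7.423611, f(m₄)=-8.090278, f(m₅)=-8.8125, f(m₆)=-9.590278.
h·[f(m₁) + f(m₂) + f(m₃) + f(m₄) + f(m₅) + f(m₆)] = 0.166667·(-46.986111) = -7.8310.

-7.8310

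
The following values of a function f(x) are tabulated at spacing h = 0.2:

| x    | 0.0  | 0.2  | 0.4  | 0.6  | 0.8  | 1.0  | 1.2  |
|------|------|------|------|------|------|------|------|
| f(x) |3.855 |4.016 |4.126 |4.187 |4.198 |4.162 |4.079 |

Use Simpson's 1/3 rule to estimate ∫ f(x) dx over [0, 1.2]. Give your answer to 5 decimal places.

h = 0.2, n = 6.
(h/3)·[y₀ + 4y₁ + 2y₂ + 4y₃ + 2y₄ + 4y₅ + y₆] = 0.066667·(74.042) = 4.93613.

4.93613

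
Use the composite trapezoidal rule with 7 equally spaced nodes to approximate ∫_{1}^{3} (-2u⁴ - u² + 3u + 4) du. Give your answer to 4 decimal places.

h = (3 − 1)/6 = 0.333333.
Nodes u₀,…,u₆ = 1, 1.333333, 1.666667, 2, 2.333333, 2.666667, 3.
f(u) = -2u⁴ - u² + 3u + 4: f₀=4, f₁=-0.098765, f₂=-9.209877, f₃=-26, f₄=-53.728395, f₅=-96.246914, f₆=-158.
(h/2)·[f₀ + 2f₁ + 2f₂ + 2f₃ + 2f₄ + 2f₅ + f₆] = 0.166667·(-524.567901) = -87.4280.

-87.4280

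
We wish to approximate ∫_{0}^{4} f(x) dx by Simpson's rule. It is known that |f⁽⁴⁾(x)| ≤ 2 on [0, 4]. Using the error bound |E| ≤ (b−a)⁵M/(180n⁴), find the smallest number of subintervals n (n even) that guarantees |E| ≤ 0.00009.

Need 2048/(180n⁴) ≤ 0.00009.
n⁴ ≥ 2048/(180·0.00009) = 126420 ⇒ n ≥ 18.8562, so the smallest even n is 20. (n must be even for Simpson's rule.)

20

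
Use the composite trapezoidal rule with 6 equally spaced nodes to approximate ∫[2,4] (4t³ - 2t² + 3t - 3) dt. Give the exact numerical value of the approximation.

h = (4 − 2)/5 = 0.4.
Nodes t₀,…,t₅ = 2, 2.4, 2.8, 3.2, 3.6, 4.
f(t) = 4t³ - 2t² + 3t - 3: f₀=27, f₁=47.976, f₂=77.528, f₃=117.192, f₄=168.504, f₅=233.
(h/2)·[f₀ + 2f₁ + 2f₂ + 2f₃ + 2f₄ + f₅] = 0.2·(1082.4) = 216.48.

216.48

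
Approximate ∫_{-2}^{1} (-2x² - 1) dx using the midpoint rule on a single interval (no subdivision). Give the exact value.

-4.5

M = (b−a)·f(-0.5) = 3·(-1.5) = -4.5.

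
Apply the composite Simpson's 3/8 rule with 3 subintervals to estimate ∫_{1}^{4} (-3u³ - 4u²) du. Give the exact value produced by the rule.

-275.25

h = (4 − 1)/3 = 1.
Nodes u₀,…,u₃ = 1, 2, 3, 4.
f(u) = -3u³ - 4u²: f₀=-7, f₁=-40, f₂=-117, f₃=-256.
(3h/8)·[f₀ + 3f₁ + 3f₂ + f₃] = 0.375·(-734) = -275.25.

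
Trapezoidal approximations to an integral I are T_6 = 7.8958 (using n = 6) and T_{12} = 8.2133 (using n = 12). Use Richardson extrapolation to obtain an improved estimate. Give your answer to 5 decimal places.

R = (4·T_{12} − T_6) / 3 = (4·8.2133 − 7.8958)/3 = (24.9574)/3 = 8.31913.

8.31913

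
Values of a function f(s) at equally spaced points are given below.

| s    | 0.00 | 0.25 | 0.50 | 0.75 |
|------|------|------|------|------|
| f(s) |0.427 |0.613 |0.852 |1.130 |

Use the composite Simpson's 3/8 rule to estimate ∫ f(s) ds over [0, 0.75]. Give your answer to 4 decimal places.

0.5580

h = 0.25, n = 3.
(3h/8)·[y₀ + 3y₁ + 3y₂ + y₃] = 0.09375·(5.952) = 0.5580.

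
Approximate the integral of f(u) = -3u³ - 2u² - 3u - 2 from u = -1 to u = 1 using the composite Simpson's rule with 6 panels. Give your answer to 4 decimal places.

h = (1 − (-1))/6 = 0.333333.
Nodes u₀,…,u₆ = -1, -0.666667, -0.333333, 0, 0.333333, 0.666667, 1.
f(u) = -3u³ - 2u² - 3u - 2: f₀=2, f₁=0, f₂=-1.111111, f₃=-2, f₄=-3.333333, f₅=-5.777778, f₆=-10.
(h/3)·[f₀ + 4f₁ + 2f₂ + 4f₃ + 2f₄ + 4f₅ + f₆] = 0.111111·(-48) = -5.3333.

-5.3333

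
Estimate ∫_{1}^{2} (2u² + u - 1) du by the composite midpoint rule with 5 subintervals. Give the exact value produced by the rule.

5.16

h = (2 − 1)/5 = 0.2.
Midpoints m₁,…,m₅ = 1.1, 1.3, 1.5, 1.7, 1.9.
f(m₁)=2.52, f(m₂)=3.68, f(m₃)=5, f(m₄)=6.48, f(m₅)=8.12.
h·[f(m₁) + f(m₂) + f(m₃) + f(m₄) + f(m₅)] = 0.2·(25.8) = 5.16.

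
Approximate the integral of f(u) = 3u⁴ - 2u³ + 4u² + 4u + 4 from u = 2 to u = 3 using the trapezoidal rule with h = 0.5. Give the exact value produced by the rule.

h = (3 − 2)/2 = 0.5.
Nodes u₀,…,u₂ = 2, 2.5, 3.
f(u) = 3u⁴ - 2u³ + 4u² + 4u + 4: f₀=60, f₁=124.9375, f₂=241.
(h/2)·[f₀ + 2f₁ + f₂] = 0.25·(550.875) = 137.71875.

137.71875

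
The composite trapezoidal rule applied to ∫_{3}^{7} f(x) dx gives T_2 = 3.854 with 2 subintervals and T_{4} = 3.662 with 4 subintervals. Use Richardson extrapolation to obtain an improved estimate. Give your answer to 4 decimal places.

3.5980

R = (4·T_{4} − T_2) / 3 = (4·3.662 − 3.854)/3 = (10.794)/3 = 3.5980.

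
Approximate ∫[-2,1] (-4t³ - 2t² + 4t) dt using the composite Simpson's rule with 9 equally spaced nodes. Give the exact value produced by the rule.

3

h = (1 − (-2))/8 = 0.375.
Nodes t₀,…,t₈ = -2, -1.625, -1.25, -0.875, -0.5, -0.125, 0.25, 0.625, 1.
f(t) = -4t³ - 2t² + 4t: f₀=16, f₁=5.3828125, f₂=-0.3125, f₃=-2.3515625, f₄=-2, f₅=-0.5234375, f₆=0.8125, f₇=0.7421875, f₈=-2.
(h/3)·[f₀ + 4f₁ + 2f₂ + 4f₃ + 2f₄ + 4f₅ + 2f₆ + 4f₇ + f₈] = 0.125·(24) = 3.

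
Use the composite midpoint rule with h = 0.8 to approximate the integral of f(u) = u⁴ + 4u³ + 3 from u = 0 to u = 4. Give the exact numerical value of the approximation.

h = (4 − 0)/5 = 0.8.
Midpoints m₁,…,m₅ = 0.4, 1.2, 2, 2.8, 3.6.
f(m₁)=3.2816, f(m₂)=11.9856, f(m₃)=51, f(m₄)=152.2736, f(m₅)=357.5856.
h·[f(m₁) + f(m₂) + f(m₃) + f(m₄) + f(m₅)] = 0.8·(576.1264) = 460.90112.

460.90112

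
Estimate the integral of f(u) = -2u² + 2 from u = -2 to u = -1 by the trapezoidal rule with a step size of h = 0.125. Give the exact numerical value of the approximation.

h = (-1 − (-2))/8 = 0.125.
Nodes u₀,…,u₈ = -2, -1.875, -1.75, -1.625, -1.5, -1.375, -1.25, -1.125, -1.
f(u) = -2u² + 2: f₀=-6, f₁=-5.03125, f₂=-4.125, f₃=-3.28125, f₄=-2.5, f₅=-1.78125, f₆=-1.125, f₇=-0.53125, f₈=0.
(h/2)·[f₀ + 2f₁ + 2f₂ + 2f₃ + 2f₄ + 2f₅ + 2f₆ + 2f₇ + f₈] = 0.0625·(-42.75) = -2.671875.

-2.671875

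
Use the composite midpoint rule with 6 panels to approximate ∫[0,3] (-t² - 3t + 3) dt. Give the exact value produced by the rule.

h = (3 − 0)/6 = 0.5.
Midpoints m₁,…,m₆ = 0.25, 0.75, 1.25, 1.75, 2.25, 2.75.
f(m₁)=2.1875, f(m₂)=0.1875, f(m₃)=-2.3125, f(m₄)=-5.3125, f(m₅)=-8.8125, f(m₆)=-12.8125.
h·[f(m₁) + f(m₂) + f(m₃) + f(m₄) + f(m₅) + f(m₆)] = 0.5·(-26.875) = -13.4375.

-13.4375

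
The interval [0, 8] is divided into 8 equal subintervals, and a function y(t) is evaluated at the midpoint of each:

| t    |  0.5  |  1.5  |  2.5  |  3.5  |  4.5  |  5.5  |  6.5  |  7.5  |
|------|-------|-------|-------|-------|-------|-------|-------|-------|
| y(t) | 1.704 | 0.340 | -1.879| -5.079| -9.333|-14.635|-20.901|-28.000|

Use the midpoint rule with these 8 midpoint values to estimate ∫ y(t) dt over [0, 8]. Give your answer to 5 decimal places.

h = 1, n = 8.
h·[y(m₁) + y(m₂) + y(m₃) + y(m₄) + y(m₅) + y(m₆) + y(m₇) + y(m₈)] = 1·(-77.783) = -77.78300.

-77.78300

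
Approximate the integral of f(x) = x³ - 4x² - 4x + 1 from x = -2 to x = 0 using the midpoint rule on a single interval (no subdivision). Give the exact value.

M = (b−a)·f(-1) = 2·(0) = 0.

0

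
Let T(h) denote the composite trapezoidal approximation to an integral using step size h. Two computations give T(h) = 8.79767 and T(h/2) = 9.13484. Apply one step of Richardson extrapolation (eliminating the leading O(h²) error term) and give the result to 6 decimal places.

R = (4·T(h/2) − T(h)) / 3 = (4·9.13484 − 8.79767)/3 = (27.74169)/3 = 9.247230.

9.247230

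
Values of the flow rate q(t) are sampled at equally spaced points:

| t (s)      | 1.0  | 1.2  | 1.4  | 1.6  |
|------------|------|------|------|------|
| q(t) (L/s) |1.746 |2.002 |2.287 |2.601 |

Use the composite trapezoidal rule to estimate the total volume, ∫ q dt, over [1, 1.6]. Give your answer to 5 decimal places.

h = 0.2, n = 3.
(h/2)·[y₀ + 2y₁ + 2y₂ + y₃] = 0.1·(12.925) = 1.29250.

1.29250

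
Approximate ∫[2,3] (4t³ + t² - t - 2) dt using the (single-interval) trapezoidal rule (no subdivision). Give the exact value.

72

T = (b−a)/2 · [f(2) + f(3)] = 0.5·[32 + 112] = 72.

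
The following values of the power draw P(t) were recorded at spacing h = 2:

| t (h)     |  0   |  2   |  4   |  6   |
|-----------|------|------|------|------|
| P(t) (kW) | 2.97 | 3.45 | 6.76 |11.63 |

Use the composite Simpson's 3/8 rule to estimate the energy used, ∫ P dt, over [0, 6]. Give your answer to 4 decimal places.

33.9225

h = 2, n = 3.
(3h/8)·[y₀ + 3y₁ + 3y₂ + y₃] = 0.75·(45.23) = 33.9225.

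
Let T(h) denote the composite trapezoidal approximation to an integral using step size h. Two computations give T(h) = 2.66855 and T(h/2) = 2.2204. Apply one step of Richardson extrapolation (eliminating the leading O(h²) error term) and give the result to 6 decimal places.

R = (4·T(h/2) − T(h)) / 3 = (4·2.2204 − 2.66855)/3 = (6.21305)/3 = 2.071017.

2.071017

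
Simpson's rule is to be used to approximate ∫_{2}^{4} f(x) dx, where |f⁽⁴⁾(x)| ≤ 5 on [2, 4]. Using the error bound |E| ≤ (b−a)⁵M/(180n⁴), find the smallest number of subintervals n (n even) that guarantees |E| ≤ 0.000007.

Need 160/(180n⁴) ≤ 0.000007.
n⁴ ≥ 160/(180·0.000007) = 126984 ⇒ n ≥ 18.8772, so the smallest even n is 20. (n must be even for Simpson's rule.)

20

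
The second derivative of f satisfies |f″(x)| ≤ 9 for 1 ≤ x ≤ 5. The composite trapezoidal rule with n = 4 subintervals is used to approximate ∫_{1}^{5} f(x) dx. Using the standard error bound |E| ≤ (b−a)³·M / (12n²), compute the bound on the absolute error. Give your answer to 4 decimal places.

|E| ≤ (4)³·9 / (12·4²) = 576/192 = 3.0000.

3.0000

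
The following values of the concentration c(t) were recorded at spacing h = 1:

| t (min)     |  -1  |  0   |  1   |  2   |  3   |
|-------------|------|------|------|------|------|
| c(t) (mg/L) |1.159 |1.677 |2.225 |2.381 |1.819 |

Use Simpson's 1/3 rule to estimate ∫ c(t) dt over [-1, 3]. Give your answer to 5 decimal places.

h = 1, n = 4.
(h/3)·[y₀ + 4y₁ + 2y₂ + 4y₃ + y₄] = 0.333333·(23.660) = 7.88667.

7.88667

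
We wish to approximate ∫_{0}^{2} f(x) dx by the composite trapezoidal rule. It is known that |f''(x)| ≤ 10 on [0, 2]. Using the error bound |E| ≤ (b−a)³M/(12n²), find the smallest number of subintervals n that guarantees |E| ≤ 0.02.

19

Need 80/(12n²) ≤ 0.02.
n² ≥ 80/(12·0.02) = 333.333 ⇒ n ≥ 18.2574, so the smallest n is 19.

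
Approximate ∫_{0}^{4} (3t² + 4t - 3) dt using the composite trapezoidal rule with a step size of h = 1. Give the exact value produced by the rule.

86

h = (4 − 0)/4 = 1.
Nodes t₀,…,t₄ = 0, 1, 2, 3, 4.
f(t) = 3t² + 4t - 3: f₀=-3, f₁=4, f₂=17, f₃=36, f₄=61.
(h/2)·[f₀ + 2f₁ + 2f₂ + 2f₃ + f₄] = 0.5·(172) = 86.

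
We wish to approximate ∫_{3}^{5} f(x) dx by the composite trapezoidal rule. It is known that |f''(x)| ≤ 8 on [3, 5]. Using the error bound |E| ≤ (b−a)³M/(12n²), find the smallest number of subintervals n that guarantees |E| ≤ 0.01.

24

Need 64/(12n²) ≤ 0.01.
n² ≥ 64/(12·0.01) = 533.333 ⇒ n ≥ 23.0940, so the smallest n is 24.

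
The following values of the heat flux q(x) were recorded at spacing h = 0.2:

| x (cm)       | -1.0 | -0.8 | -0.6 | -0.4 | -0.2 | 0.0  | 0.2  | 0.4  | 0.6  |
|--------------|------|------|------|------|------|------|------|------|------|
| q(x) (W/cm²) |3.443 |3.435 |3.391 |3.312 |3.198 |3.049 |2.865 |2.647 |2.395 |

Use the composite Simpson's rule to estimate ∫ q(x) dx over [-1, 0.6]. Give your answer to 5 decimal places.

4.96787

h = 0.2, n = 8.
(h/3)·[y₀ + 4y₁ + 2y₂ + 4y₃ + 2y₄ + 4y₅ + 2y₆ + 4y₇ + y₈] = 0.066667·(74.518) = 4.96787.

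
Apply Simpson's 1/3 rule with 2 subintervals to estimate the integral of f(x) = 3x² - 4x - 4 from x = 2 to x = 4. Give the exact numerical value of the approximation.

h = (4 − 2)/2 = 1.
Nodes x₀,…,x₂ = 2, 3, 4.
f(x) = 3x² - 4x - 4: f₀=0, f₁=11, f₂=28.
(h/3)·[f₀ + 4f₁ + f₂] = 0.333333·(72) = 24.

24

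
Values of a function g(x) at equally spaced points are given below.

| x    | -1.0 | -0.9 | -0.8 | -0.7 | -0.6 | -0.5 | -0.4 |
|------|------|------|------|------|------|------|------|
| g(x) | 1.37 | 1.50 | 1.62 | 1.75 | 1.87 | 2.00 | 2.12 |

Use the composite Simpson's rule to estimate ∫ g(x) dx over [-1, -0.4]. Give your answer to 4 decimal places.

1.0490

h = 0.1, n = 6.
(h/3)·[y₀ + 4y₁ + 2y₂ + 4y₃ + 2y₄ + 4y₅ + y₆] = 0.033333·(31.47) = 1.0490.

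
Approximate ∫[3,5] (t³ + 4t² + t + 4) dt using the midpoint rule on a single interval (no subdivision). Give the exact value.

M = (b−a)·f(4) = 2·(136) = 272.

272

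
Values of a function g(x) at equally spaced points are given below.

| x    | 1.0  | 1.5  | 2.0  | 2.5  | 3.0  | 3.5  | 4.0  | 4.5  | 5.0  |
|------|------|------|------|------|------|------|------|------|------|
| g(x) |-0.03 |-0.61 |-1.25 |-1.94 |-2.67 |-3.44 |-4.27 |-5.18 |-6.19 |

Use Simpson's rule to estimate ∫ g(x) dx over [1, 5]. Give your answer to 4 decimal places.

h = 0.5, n = 8.
(h/3)·[y₀ + 4y₁ + 2y₂ + 4y₃ + 2y₄ + 4y₅ + 2y₆ + 4y₇ + y₈] = 0.166667·(-67.28) = -11.2133.

-11.2133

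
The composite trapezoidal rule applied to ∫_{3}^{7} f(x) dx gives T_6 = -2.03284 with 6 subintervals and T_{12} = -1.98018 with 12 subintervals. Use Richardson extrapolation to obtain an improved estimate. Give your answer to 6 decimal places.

R = (4·T_{12} − T_6) / 3 = (4·(-1.98018) − (-2.03284))/3 = (-5.88788)/3 = -1.962627.

-1.962627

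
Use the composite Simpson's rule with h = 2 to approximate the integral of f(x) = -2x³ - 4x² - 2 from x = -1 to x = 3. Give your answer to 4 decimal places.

h = (3 − (-1))/2 = 2.
Nodes x₀,…,x₂ = -1, 1, 3.
f(x) = -2x³ - 4x² - 2: f₀=-4, f₁=-8, f₂=-92.
(h/3)·[f₀ + 4f₁ + f₂] = 0.666667·(-128) = -85.3333.

-85.3333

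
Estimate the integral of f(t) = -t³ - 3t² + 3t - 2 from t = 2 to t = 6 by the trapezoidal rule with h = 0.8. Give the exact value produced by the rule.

-494.4

h = (6 − 2)/5 = 0.8.
Nodes t₀,…,t₅ = 2, 2.8, 3.6, 4.4, 5.2, 6.
f(t) = -t³ - 3t² + 3t - 2: f₀=-16, f₁=-39.072, f₂=-76.736, f₃=-132.064, f₄=-208.128, f₅=-308.
(h/2)·[f₀ + 2f₁ + 2f₂ + 2f₃ + 2f₄ + f₅] = 0.4·(-1236) = -494.4.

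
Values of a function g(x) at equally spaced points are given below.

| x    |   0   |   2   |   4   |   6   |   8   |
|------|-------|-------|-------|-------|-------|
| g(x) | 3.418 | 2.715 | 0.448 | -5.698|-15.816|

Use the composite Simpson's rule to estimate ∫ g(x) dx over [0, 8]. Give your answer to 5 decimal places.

h = 2, n = 4.
(h/3)·[y₀ + 4y₁ + 2y₂ + 4y₃ + y₄] = 0.666667·(-23.434) = -15.62267.

-15.62267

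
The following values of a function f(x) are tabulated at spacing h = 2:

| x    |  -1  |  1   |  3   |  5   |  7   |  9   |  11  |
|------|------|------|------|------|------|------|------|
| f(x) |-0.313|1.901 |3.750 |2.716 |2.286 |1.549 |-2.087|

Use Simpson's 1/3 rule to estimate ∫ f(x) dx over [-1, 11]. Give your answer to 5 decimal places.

22.89067

h = 2, n = 6.
(h/3)·[y₀ + 4y₁ + 2y₂ + 4y₃ + 2y₄ + 4y₅ + y₆] = 0.666667·(34.336) = 22.89067.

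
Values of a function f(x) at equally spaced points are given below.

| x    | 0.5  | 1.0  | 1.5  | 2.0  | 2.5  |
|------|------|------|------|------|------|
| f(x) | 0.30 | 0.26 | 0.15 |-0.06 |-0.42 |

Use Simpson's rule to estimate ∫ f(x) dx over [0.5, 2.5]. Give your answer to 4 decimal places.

h = 0.5, n = 4.
(h/3)·[y₀ + 4y₁ + 2y₂ + 4y₃ + y₄] = 0.166667·(0.98) = 0.1633.

0.1633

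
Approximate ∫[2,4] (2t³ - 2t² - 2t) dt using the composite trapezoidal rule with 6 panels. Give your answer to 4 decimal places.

71.2593

h = (4 − 2)/6 = 0.333333.
Nodes t₀,…,t₆ = 2, 2.333333, 2.666667, 3, 3.333333, 3.666667, 4.
f(t) = 2t³ - 2t² - 2t: f₀=4, f₁=9.851852, f₂=18.370370, f₃=30, f₄=45.185185, f₅=64.370370, f₆=88.
(h/2)·[f₀ + 2f₁ + 2f₂ + 2f₃ + 2f₄ + 2f₅ + f₆] = 0.166667·(427.555556) = 71.2593.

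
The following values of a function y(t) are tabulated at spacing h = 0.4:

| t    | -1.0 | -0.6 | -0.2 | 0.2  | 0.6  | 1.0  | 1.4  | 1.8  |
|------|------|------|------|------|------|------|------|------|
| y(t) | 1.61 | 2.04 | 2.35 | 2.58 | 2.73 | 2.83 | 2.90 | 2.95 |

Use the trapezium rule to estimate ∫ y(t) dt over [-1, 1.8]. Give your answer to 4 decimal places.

7.0840

h = 0.4, n = 7.
(h/2)·[y₀ + 2y₁ + 2y₂ + 2y₃ + 2y₄ + 2y₅ + 2y₆ + y₇] = 0.2·(35.42) = 7.0840.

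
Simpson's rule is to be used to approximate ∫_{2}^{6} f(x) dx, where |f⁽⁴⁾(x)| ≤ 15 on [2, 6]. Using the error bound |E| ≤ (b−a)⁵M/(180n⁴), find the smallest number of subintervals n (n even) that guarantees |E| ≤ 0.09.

Need 15360/(180n⁴) ≤ 0.09.
n⁴ ≥ 15360/(180·0.09) = 948.148 ⇒ n ≥ 5.5491, so the smallest even n is 6. (n must be even for Simpson's rule.)

6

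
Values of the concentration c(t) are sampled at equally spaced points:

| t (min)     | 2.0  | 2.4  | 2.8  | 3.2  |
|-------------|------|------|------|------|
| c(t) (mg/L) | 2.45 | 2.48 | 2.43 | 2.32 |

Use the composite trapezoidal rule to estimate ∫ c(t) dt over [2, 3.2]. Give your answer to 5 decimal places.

2.91800

h = 0.4, n = 3.
(h/2)·[y₀ + 2y₁ + 2y₂ + y₃] = 0.2·(14.59) = 2.91800.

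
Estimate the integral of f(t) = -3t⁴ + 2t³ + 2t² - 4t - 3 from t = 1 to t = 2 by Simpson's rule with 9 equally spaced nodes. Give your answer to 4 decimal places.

h = (2 − 1)/8 = 0.125.
Nodes t₀,…,t₈ = 1, 1.125, 1.25, 1.375, 1.5, 1.625, 1.75, 1.875, 2.
f(t) = -3t⁴ + 2t³ + 2t² - 4t - 3: f₀=-6, f₁=-6.926513671875, f₂=-8.29296875, f₃=-10.242919921875, f₄=-12.9375, f₅=-16.555419921875, f₆=-21.29296875, f₇=-27.364013671875, f₈=-35.
(h/3)·[f₀ + 4f₁ + 2f₂ + 4f₃ + 2f₄ + 4f₅ + 2f₆ + 4f₇ + f₈] = 0.041667·(-370.40234375) = -15.4334.

-15.4334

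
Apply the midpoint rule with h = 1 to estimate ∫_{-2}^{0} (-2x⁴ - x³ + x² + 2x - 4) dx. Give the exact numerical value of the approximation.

-16.25

h = (0 − (-2))/2 = 1.
Midpoints m₁,…,m₂ = -1.5, -0.5.
f(m₁)=-11.5, f(m₂)=-4.75.
h·[f(m₁) + f(m₂)] = 1·(-16.25) = -16.25.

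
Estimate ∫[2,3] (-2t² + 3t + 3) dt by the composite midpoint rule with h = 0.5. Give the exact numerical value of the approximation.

h = (3 − 2)/2 = 0.5.
Midpoints m₁,…,m₂ = 2.25, 2.75.
f(m₁)=-0.375, f(m₂)=-3.875.
h·[f(m₁) + f(m₂)] = 0.5·(-4.25) = -2.125.

-2.125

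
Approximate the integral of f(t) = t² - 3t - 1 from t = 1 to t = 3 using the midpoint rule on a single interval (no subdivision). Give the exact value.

M = (b−a)·f(2) = 2·(-3) = -6.

-6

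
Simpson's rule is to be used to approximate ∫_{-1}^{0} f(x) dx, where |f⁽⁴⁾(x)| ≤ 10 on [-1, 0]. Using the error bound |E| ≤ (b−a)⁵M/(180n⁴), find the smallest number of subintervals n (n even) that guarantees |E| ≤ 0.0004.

Need 10/(180n⁴) ≤ 0.0004.
n⁴ ≥ 10/(180·0.0004) = 138.889 ⇒ n ≥ 3.4329, so the smallest even n is 4. (n must be even for Simpson's rule.)

4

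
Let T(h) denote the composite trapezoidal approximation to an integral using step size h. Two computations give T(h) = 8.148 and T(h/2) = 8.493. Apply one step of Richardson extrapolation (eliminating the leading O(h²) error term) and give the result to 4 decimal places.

8.6080

R = (4·T(h/2) − T(h)) / 3 = (4·8.493 − 8.148)/3 = (25.824)/3 = 8.6080.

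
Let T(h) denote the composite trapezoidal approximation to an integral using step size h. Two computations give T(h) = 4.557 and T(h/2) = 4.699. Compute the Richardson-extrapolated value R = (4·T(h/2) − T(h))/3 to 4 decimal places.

R = (4·T(h/2) − T(h)) / 3 = (4·4.699 − 4.557)/3 = (14.239)/3 = 4.7463.

4.7463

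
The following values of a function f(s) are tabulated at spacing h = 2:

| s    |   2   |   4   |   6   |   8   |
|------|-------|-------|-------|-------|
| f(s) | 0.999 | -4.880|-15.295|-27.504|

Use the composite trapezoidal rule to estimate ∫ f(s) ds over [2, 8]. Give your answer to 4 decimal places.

h = 2, n = 3.
(h/2)·[y₀ + 2y₁ + 2y₂ + y₃] = 1·(-66.855) = -66.8550.

-66.8550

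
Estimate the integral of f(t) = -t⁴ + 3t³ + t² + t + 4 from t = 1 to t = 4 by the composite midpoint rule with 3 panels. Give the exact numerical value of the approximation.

h = (4 − 1)/3 = 1.
Midpoints m₁,…,m₃ = 1.5, 2.5, 3.5.
f(m₁)=12.8125, f(m₂)=20.5625, f(m₃)=-1.6875.
h·[f(m₁) + f(m₂) + f(m₃)] = 1·(31.6875) = 31.6875.

31.6875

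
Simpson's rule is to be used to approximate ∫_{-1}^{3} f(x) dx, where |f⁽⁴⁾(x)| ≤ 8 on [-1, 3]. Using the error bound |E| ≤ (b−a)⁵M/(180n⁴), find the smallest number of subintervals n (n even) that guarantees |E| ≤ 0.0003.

Need 8192/(180n⁴) ≤ 0.0003.
n⁴ ≥ 8192/(180·0.0003) = 151704 ⇒ n ≥ 19.7355, so the smallest even n is 20. (n must be even for Simpson's rule.)

20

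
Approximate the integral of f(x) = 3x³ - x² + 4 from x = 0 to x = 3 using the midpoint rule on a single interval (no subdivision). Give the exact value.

35.625

M = (b−a)·f(1.5) = 3·(11.875) = 35.625.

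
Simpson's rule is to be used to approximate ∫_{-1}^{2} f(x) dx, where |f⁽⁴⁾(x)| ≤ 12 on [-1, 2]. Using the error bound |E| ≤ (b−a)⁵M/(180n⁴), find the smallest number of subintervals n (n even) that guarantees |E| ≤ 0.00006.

24

Need 2916/(180n⁴) ≤ 0.00006.
n⁴ ≥ 2916/(180·0.00006) = 270000 ⇒ n ≥ 22.7951, so the smallest even n is 24. (n must be even for Simpson's rule.)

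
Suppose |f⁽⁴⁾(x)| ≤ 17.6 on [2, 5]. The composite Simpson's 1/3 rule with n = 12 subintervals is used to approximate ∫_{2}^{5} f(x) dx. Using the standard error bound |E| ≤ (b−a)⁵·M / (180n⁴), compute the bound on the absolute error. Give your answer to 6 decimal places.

|E| ≤ (3)⁵·17.6 / (180·12⁴) = 4276.8/3732480 = 0.001146.

0.001146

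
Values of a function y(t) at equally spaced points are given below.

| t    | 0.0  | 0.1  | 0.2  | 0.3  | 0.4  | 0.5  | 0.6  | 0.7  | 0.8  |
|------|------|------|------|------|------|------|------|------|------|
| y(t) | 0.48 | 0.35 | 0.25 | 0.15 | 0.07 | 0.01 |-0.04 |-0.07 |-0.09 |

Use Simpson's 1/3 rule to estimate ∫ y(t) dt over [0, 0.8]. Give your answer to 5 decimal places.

h = 0.1, n = 8.
(h/3)·[y₀ + 4y₁ + 2y₂ + 4y₃ + 2y₄ + 4y₅ + 2y₆ + 4y₇ + y₈] = 0.033333·(2.71) = 0.09033.

0.09033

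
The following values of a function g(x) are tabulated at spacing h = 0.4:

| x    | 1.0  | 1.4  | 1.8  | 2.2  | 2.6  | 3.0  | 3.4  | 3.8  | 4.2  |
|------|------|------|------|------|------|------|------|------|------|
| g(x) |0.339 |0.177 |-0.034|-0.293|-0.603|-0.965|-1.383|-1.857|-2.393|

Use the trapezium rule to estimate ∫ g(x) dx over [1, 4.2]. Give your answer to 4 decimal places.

h = 0.4, n = 8.
(h/2)·[y₀ + 2y₁ + 2y₂ + 2y₃ + 2y₄ + 2y₅ + 2y₆ + 2y₇ + y₈] = 0.2·(-11.970) = -2.3940.

-2.3940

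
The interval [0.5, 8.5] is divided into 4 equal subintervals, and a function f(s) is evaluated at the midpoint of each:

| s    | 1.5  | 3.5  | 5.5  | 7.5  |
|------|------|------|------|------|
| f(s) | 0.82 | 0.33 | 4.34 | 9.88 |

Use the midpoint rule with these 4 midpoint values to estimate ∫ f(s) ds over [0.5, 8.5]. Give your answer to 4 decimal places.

h = 2, n = 4.
h·[y(m₁) + y(m₂) + y(m₃) + y(m₄)] = 2·(15.37) = 30.7400.

30.7400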